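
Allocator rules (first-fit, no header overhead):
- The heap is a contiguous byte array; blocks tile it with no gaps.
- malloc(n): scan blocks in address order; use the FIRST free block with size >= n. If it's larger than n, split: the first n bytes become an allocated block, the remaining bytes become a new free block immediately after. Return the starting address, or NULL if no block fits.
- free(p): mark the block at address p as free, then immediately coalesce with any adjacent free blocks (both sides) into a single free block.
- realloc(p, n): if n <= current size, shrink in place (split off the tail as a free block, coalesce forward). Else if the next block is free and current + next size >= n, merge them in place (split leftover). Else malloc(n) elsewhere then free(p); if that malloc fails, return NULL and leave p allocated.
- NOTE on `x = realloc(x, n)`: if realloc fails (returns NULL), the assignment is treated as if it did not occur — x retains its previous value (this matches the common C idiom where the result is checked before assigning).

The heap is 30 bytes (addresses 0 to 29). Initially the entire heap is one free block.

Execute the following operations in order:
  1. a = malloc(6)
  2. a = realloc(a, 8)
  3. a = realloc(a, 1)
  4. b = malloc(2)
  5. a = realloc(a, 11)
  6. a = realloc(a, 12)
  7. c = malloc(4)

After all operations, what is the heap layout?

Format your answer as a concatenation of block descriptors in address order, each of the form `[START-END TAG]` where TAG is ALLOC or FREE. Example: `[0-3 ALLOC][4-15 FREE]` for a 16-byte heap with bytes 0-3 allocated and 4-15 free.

Op 1: a = malloc(6) -> a = 0; heap: [0-5 ALLOC][6-29 FREE]
Op 2: a = realloc(a, 8) -> a = 0; heap: [0-7 ALLOC][8-29 FREE]
Op 3: a = realloc(a, 1) -> a = 0; heap: [0-0 ALLOC][1-29 FREE]
Op 4: b = malloc(2) -> b = 1; heap: [0-0 ALLOC][1-2 ALLOC][3-29 FREE]
Op 5: a = realloc(a, 11) -> a = 3; heap: [0-0 FREE][1-2 ALLOC][3-13 ALLOC][14-29 FREE]
Op 6: a = realloc(a, 12) -> a = 3; heap: [0-0 FREE][1-2 ALLOC][3-14 ALLOC][15-29 FREE]
Op 7: c = malloc(4) -> c = 15; heap: [0-0 FREE][1-2 ALLOC][3-14 ALLOC][15-18 ALLOC][19-29 FREE]

Answer: [0-0 FREE][1-2 ALLOC][3-14 ALLOC][15-18 ALLOC][19-29 FREE]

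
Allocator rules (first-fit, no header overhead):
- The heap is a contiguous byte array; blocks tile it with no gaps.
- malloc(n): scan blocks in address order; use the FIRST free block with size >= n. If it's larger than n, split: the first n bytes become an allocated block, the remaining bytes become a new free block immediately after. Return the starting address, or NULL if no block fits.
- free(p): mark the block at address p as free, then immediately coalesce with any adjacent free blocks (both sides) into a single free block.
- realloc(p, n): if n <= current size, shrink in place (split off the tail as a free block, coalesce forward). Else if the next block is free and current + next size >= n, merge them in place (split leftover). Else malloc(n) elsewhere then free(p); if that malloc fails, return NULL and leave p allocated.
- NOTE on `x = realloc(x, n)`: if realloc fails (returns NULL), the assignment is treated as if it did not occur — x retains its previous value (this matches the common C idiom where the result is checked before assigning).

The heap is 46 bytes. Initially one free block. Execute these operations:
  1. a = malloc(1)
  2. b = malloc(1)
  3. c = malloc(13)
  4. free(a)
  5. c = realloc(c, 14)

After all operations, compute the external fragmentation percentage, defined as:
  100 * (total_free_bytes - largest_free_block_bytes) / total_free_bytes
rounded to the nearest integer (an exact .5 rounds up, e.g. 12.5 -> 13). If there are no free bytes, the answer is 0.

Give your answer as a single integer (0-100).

Op 1: a = malloc(1) -> a = 0; heap: [0-0 ALLOC][1-45 FREE]
Op 2: b = malloc(1) -> b = 1; heap: [0-0 ALLOC][1-1 ALLOC][2-45 FREE]
Op 3: c = malloc(13) -> c = 2; heap: [0-0 ALLOC][1-1 ALLOC][2-14 ALLOC][15-45 FREE]
Op 4: free(a) -> (freed a); heap: [0-0 FREE][1-1 ALLOC][2-14 ALLOC][15-45 FREE]
Op 5: c = realloc(c, 14) -> c = 2; heap: [0-0 FREE][1-1 ALLOC][2-15 ALLOC][16-45 FREE]
Free blocks: [1 30] total_free=31 largest=30 -> 100*(31-30)/31 = 100/31 ≈ 3.226 -> rounds to 3

Answer: 3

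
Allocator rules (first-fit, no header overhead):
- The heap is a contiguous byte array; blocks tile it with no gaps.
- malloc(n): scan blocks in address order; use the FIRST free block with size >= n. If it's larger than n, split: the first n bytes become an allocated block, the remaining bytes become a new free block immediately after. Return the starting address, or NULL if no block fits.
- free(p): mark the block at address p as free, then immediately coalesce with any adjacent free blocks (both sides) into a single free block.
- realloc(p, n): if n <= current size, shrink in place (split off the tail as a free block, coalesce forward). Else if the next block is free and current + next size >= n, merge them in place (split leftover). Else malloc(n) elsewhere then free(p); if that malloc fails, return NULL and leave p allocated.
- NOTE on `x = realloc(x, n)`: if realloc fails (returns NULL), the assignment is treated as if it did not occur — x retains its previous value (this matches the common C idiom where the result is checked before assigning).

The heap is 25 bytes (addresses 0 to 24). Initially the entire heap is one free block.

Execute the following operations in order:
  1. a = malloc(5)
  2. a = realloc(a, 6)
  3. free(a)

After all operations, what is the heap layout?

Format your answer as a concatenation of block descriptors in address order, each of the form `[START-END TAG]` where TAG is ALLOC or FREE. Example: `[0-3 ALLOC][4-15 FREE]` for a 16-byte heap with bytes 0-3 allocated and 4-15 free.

Answer: [0-24 FREE]

Derivation:
Op 1: a = malloc(5) -> a = 0; heap: [0-4 ALLOC][5-24 FREE]
Op 2: a = realloc(a, 6) -> a = 0; heap: [0-5 ALLOC][6-24 FREE]
Op 3: free(a) -> (freed a); heap: [0-24 FREE]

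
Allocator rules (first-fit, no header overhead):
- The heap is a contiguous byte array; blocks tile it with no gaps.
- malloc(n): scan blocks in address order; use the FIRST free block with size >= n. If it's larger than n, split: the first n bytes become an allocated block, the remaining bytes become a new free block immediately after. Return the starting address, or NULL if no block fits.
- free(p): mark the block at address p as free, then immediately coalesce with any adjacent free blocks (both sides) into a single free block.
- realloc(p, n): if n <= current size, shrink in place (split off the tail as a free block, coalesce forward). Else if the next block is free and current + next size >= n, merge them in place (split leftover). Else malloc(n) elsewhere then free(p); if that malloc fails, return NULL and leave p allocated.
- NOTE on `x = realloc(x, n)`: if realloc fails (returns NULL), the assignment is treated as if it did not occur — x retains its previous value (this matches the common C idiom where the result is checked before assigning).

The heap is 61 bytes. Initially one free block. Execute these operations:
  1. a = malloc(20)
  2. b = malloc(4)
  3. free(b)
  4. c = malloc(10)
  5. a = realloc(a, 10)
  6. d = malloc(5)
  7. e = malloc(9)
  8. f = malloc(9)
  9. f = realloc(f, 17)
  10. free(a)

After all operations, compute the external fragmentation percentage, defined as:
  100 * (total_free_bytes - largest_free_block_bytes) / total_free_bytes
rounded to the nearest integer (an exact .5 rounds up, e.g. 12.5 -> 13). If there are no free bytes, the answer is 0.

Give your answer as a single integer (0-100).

Op 1: a = malloc(20) -> a = 0; heap: [0-19 ALLOC][20-60 FREE]
Op 2: b = malloc(4) -> b = 20; heap: [0-19 ALLOC][20-23 ALLOC][24-60 FREE]
Op 3: free(b) -> (freed b); heap: [0-19 ALLOC][20-60 FREE]
Op 4: c = malloc(10) -> c = 20; heap: [0-19 ALLOC][20-29 ALLOC][30-60 FREE]
Op 5: a = realloc(a, 10) -> a = 0; heap: [0-9 ALLOC][10-19 FREE][20-29 ALLOC][30-60 FREE]
Op 6: d = malloc(5) -> d = 10; heap: [0-9 ALLOC][10-14 ALLOC][15-19 FREE][20-29 ALLOC][30-60 FREE]
Op 7: e = malloc(9) -> e = 30; heap: [0-9 ALLOC][10-14 ALLOC][15-19 FREE][20-29 ALLOC][30-38 ALLOC][39-60 FREE]
Op 8: f = malloc(9) -> f = 39; heap: [0-9 ALLOC][10-14 ALLOC][15-19 FREE][20-29 ALLOC][30-38 ALLOC][39-47 ALLOC][48-60 FREE]
Op 9: f = realloc(f, 17) -> f = 39; heap: [0-9 ALLOC][10-14 ALLOC][15-19 FREE][20-29 ALLOC][30-38 ALLOC][39-55 ALLOC][56-60 FREE]
Op 10: free(a) -> (freed a); heap: [0-9 FREE][10-14 ALLOC][15-19 FREE][20-29 ALLOC][30-38 ALLOC][39-55 ALLOC][56-60 FREE]
Free blocks: [10 5 5] total_free=20 largest=10 -> 100*(20-10)/20 = 1000/20 = 50

Answer: 50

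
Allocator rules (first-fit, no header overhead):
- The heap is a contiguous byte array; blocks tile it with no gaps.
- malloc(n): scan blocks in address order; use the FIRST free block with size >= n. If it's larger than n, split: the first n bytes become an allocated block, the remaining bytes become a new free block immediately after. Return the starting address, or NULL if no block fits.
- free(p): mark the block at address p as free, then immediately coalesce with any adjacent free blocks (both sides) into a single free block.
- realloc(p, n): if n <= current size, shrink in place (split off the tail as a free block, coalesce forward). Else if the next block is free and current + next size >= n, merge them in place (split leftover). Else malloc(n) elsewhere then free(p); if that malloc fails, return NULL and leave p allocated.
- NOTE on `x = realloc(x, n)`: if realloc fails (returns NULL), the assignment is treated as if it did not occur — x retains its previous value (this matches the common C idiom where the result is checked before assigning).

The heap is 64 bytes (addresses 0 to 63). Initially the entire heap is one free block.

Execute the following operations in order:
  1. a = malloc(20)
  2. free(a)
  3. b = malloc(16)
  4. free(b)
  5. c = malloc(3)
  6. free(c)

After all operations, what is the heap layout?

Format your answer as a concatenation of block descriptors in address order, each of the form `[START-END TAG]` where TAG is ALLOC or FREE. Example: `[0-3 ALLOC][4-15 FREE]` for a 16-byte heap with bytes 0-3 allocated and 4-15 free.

Answer: [0-63 FREE]

Derivation:
Op 1: a = malloc(20) -> a = 0; heap: [0-19 ALLOC][20-63 FREE]
Op 2: free(a) -> (freed a); heap: [0-63 FREE]
Op 3: b = malloc(16) -> b = 0; heap: [0-15 ALLOC][16-63 FREE]
Op 4: free(b) -> (freed b); heap: [0-63 FREE]
Op 5: c = malloc(3) -> c = 0; heap: [0-2 ALLOC][3-63 FREE]
Op 6: free(c) -> (freed c); heap: [0-63 FREE]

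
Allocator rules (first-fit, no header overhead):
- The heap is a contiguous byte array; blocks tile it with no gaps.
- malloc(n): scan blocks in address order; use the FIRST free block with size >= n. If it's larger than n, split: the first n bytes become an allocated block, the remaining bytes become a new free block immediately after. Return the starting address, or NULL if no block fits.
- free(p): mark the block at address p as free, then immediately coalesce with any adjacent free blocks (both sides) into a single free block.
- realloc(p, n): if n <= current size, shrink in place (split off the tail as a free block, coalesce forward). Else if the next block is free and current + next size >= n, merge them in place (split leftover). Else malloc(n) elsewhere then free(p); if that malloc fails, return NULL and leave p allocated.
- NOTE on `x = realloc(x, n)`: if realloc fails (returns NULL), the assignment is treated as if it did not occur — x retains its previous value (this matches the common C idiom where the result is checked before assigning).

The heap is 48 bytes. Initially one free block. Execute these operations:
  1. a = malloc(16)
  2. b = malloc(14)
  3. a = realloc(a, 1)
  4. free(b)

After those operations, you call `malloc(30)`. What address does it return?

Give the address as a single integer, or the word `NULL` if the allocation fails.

Op 1: a = malloc(16) -> a = 0; heap: [0-15 ALLOC][16-47 FREE]
Op 2: b = malloc(14) -> b = 16; heap: [0-15 ALLOC][16-29 ALLOC][30-47 FREE]
Op 3: a = realloc(a, 1) -> a = 0; heap: [0-0 ALLOC][1-15 FREE][16-29 ALLOC][30-47 FREE]
Op 4: free(b) -> (freed b); heap: [0-0 ALLOC][1-47 FREE]
malloc(30): first-fit scan over [0-0 ALLOC][1-47 FREE] -> 1

Answer: 1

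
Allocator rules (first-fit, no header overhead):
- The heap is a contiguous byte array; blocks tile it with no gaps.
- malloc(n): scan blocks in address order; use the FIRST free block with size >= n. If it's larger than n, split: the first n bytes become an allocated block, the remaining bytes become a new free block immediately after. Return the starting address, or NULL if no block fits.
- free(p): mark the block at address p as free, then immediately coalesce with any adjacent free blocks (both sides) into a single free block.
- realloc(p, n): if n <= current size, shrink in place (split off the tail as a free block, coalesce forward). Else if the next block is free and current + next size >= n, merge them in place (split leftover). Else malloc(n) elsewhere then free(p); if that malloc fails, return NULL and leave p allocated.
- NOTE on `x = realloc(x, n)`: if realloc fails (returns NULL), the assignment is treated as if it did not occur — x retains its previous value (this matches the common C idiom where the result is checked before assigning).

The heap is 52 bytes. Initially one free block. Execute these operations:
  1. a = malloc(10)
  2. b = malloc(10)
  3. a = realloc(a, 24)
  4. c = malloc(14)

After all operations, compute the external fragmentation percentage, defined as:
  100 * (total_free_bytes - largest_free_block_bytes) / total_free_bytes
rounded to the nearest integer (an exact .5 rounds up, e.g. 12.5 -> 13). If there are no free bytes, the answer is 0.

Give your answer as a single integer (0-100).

Op 1: a = malloc(10) -> a = 0; heap: [0-9 ALLOC][10-51 FREE]
Op 2: b = malloc(10) -> b = 10; heap: [0-9 ALLOC][10-19 ALLOC][20-51 FREE]
Op 3: a = realloc(a, 24) -> a = 20; heap: [0-9 FREE][10-19 ALLOC][20-43 ALLOC][44-51 FREE]
Op 4: c = malloc(14) -> c = NULL; heap: [0-9 FREE][10-19 ALLOC][20-43 ALLOC][44-51 FREE]
Free blocks: [10 8] total_free=18 largest=10 -> 100*(18-10)/18 = 800/18 ≈ 44.444 -> rounds to 44

Answer: 44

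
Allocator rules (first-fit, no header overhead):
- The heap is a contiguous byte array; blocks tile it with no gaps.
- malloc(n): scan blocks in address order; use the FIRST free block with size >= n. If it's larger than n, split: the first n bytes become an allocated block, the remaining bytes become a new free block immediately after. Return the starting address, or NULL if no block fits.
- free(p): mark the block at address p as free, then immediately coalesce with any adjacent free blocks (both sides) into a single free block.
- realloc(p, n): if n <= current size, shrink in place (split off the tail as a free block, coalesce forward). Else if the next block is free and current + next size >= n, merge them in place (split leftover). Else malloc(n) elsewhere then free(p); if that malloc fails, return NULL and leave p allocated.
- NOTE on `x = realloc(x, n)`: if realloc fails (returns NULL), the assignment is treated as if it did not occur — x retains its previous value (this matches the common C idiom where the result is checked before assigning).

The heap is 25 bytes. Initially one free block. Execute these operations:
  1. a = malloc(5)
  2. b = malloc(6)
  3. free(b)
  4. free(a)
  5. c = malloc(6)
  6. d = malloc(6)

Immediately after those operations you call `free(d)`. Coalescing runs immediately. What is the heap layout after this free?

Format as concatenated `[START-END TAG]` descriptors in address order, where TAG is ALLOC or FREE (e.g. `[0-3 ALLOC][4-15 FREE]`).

Op 1: a = malloc(5) -> a = 0; heap: [0-4 ALLOC][5-24 FREE]
Op 2: b = malloc(6) -> b = 5; heap: [0-4 ALLOC][5-10 ALLOC][11-24 FREE]
Op 3: free(b) -> (freed b); heap: [0-4 ALLOC][5-24 FREE]
Op 4: free(a) -> (freed a); heap: [0-24 FREE]
Op 5: c = malloc(6) -> c = 0; heap: [0-5 ALLOC][6-24 FREE]
Op 6: d = malloc(6) -> d = 6; heap: [0-5 ALLOC][6-11 ALLOC][12-24 FREE]
free(d): d = 6 -> block [6-11 ALLOC]; mark free, coalesce with adjacent free neighbors -> [0-5 ALLOC][6-24 FREE]

Answer: [0-5 ALLOC][6-24 FREE]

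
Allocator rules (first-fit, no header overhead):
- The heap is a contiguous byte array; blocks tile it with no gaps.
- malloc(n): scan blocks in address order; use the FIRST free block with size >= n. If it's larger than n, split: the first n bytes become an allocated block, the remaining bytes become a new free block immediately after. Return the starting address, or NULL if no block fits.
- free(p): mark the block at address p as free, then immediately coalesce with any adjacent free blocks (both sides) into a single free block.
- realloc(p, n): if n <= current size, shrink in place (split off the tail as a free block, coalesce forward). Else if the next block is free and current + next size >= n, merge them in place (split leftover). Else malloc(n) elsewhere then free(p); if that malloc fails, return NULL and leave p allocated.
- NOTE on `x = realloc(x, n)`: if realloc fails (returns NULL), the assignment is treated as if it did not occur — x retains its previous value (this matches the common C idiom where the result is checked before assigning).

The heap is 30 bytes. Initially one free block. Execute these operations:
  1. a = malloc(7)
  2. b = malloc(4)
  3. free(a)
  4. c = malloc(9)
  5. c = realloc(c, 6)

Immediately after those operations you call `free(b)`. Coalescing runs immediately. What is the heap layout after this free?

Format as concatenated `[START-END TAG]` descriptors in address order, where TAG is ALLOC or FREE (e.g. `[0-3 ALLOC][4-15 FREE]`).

Op 1: a = malloc(7) -> a = 0; heap: [0-6 ALLOC][7-29 FREE]
Op 2: b = malloc(4) -> b = 7; heap: [0-6 ALLOC][7-10 ALLOC][11-29 FREE]
Op 3: free(a) -> (freed a); heap: [0-6 FREE][7-10 ALLOC][11-29 FREE]
Op 4: c = malloc(9) -> c = 11; heap: [0-6 FREE][7-10 ALLOC][11-19 ALLOC][20-29 FREE]
Op 5: c = realloc(c, 6) -> c = 11; heap: [0-6 FREE][7-10 ALLOC][11-16 ALLOC][17-29 FREE]
free(b): b = 7 -> block [7-10 ALLOC]; mark free, coalesce with adjacent free neighbors -> [0-10 FREE][11-16 ALLOC][17-29 FREE]

Answer: [0-10 FREE][11-16 ALLOC][17-29 FREE]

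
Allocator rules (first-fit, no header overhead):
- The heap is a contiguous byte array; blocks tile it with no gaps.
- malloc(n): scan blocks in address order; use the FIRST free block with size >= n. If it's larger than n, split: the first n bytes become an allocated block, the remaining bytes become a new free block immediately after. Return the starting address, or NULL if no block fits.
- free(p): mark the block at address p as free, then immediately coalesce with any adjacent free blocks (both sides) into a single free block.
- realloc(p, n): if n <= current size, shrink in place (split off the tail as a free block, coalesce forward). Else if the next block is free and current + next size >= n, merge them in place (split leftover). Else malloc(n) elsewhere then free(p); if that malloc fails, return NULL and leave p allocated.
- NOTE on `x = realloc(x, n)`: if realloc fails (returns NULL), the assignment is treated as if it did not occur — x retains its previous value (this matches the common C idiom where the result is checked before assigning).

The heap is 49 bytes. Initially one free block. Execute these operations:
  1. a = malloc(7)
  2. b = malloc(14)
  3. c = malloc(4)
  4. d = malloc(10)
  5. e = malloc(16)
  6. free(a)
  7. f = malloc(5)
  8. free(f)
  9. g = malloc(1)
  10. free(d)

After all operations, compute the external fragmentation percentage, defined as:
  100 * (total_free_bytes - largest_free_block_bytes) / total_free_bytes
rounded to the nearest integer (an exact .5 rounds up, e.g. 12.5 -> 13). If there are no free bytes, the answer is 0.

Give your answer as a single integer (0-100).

Answer: 20

Derivation:
Op 1: a = malloc(7) -> a = 0; heap: [0-6 ALLOC][7-48 FREE]
Op 2: b = malloc(14) -> b = 7; heap: [0-6 ALLOC][7-20 ALLOC][21-48 FREE]
Op 3: c = malloc(4) -> c = 21; heap: [0-6 ALLOC][7-20 ALLOC][21-24 ALLOC][25-48 FREE]
Op 4: d = malloc(10) -> d = 25; heap: [0-6 ALLOC][7-20 ALLOC][21-24 ALLOC][25-34 ALLOC][35-48 FREE]
Op 5: e = malloc(16) -> e = NULL; heap: [0-6 ALLOC][7-20 ALLOC][21-24 ALLOC][25-34 ALLOC][35-48 FREE]
Op 6: free(a) -> (freed a); heap: [0-6 FREE][7-20 ALLOC][21-24 ALLOC][25-34 ALLOC][35-48 FREE]
Op 7: f = malloc(5) -> f = 0; heap: [0-4 ALLOC][5-6 FREE][7-20 ALLOC][21-24 ALLOC][25-34 ALLOC][35-48 FREE]
Op 8: free(f) -> (freed f); heap: [0-6 FREE][7-20 ALLOC][21-24 ALLOC][25-34 ALLOC][35-48 FREE]
Op 9: g = malloc(1) -> g = 0; heap: [0-0 ALLOC][1-6 FREE][7-20 ALLOC][21-24 ALLOC][25-34 ALLOC][35-48 FREE]
Op 10: free(d) -> (freed d); heap: [0-0 ALLOC][1-6 FREE][7-20 ALLOC][21-24 ALLOC][25-48 FREE]
Free blocks: [6 24] total_free=30 largest=24 -> 100*(30-24)/30 = 600/30 = 20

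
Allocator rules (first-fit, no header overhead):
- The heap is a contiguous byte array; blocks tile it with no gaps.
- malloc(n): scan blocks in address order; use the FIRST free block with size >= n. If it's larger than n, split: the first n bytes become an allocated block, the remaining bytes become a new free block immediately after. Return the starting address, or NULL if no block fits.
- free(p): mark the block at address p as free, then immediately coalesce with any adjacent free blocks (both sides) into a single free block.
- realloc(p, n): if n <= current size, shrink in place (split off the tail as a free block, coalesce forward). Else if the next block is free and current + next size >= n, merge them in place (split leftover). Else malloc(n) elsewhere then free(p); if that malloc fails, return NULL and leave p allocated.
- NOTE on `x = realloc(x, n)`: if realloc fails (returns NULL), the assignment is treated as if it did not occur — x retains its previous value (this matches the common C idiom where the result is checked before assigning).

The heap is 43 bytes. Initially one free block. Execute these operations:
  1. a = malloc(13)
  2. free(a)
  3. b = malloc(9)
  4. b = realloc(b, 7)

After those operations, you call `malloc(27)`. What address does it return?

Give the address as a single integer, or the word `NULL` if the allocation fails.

Op 1: a = malloc(13) -> a = 0; heap: [0-12 ALLOC][13-42 FREE]
Op 2: free(a) -> (freed a); heap: [0-42 FREE]
Op 3: b = malloc(9) -> b = 0; heap: [0-8 ALLOC][9-42 FREE]
Op 4: b = realloc(b, 7) -> b = 0; heap: [0-6 ALLOC][7-42 FREE]
malloc(27): first-fit scan over [0-6 ALLOC][7-42 FREE] -> 7

Answer: 7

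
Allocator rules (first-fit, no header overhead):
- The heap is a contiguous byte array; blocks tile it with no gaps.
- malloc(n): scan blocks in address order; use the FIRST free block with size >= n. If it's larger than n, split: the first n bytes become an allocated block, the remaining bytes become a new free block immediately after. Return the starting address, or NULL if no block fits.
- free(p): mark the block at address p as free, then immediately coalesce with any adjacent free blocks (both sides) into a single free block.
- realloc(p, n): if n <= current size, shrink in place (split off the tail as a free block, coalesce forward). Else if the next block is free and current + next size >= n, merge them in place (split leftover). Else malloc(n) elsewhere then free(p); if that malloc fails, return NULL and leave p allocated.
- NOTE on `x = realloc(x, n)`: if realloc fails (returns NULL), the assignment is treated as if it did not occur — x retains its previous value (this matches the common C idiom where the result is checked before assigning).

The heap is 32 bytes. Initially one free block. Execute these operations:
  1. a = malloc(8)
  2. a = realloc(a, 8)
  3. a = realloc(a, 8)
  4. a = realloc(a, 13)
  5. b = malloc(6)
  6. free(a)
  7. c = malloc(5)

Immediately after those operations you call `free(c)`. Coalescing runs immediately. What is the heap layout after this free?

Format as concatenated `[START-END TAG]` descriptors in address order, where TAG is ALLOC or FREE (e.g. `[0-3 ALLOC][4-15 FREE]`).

Op 1: a = malloc(8) -> a = 0; heap: [0-7 ALLOC][8-31 FREE]
Op 2: a = realloc(a, 8) -> a = 0; heap: [0-7 ALLOC][8-31 FREE]
Op 3: a = realloc(a, 8) -> a = 0; heap: [0-7 ALLOC][8-31 FREE]
Op 4: a = realloc(a, 13) -> a = 0; heap: [0-12 ALLOC][13-31 FREE]
Op 5: b = malloc(6) -> b = 13; heap: [0-12 ALLOC][13-18 ALLOC][19-31 FREE]
Op 6: free(a) -> (freed a); heap: [0-12 FREE][13-18 ALLOC][19-31 FREE]
Op 7: c = malloc(5) -> c = 0; heap: [0-4 ALLOC][5-12 FREE][13-18 ALLOC][19-31 FREE]
free(c): c = 0 -> block [0-4 ALLOC]; mark free, coalesce with adjacent free neighbors -> [0-12 FREE][13-18 ALLOC][19-31 FREE]

Answer: [0-12 FREE][13-18 ALLOC][19-31 FREE]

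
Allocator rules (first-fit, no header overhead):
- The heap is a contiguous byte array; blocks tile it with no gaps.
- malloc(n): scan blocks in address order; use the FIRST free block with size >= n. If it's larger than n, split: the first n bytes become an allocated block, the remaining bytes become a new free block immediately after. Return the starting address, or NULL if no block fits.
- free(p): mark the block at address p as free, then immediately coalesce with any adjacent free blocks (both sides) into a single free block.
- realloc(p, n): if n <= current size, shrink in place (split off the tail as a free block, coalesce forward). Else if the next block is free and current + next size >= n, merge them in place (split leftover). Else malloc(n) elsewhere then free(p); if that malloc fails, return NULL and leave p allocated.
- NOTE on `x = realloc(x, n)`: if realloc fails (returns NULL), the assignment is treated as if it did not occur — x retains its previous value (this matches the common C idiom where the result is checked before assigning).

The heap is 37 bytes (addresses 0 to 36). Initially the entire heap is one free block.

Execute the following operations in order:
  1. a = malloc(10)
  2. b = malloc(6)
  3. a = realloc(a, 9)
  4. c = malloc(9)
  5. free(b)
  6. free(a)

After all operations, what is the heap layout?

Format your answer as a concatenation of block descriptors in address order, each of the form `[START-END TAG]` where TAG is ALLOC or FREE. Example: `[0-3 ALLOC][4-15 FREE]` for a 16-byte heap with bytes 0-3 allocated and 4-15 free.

Answer: [0-15 FREE][16-24 ALLOC][25-36 FREE]

Derivation:
Op 1: a = malloc(10) -> a = 0; heap: [0-9 ALLOC][10-36 FREE]
Op 2: b = malloc(6) -> b = 10; heap: [0-9 ALLOC][10-15 ALLOC][16-36 FREE]
Op 3: a = realloc(a, 9) -> a = 0; heap: [0-8 ALLOC][9-9 FREE][10-15 ALLOC][16-36 FREE]
Op 4: c = malloc(9) -> c = 16; heap: [0-8 ALLOC][9-9 FREE][10-15 ALLOC][16-24 ALLOC][25-36 FREE]
Op 5: free(b) -> (freed b); heap: [0-8 ALLOC][9-15 FREE][16-24 ALLOC][25-36 FREE]
Op 6: free(a) -> (freed a); heap: [0-15 FREE][16-24 ALLOC][25-36 FREE]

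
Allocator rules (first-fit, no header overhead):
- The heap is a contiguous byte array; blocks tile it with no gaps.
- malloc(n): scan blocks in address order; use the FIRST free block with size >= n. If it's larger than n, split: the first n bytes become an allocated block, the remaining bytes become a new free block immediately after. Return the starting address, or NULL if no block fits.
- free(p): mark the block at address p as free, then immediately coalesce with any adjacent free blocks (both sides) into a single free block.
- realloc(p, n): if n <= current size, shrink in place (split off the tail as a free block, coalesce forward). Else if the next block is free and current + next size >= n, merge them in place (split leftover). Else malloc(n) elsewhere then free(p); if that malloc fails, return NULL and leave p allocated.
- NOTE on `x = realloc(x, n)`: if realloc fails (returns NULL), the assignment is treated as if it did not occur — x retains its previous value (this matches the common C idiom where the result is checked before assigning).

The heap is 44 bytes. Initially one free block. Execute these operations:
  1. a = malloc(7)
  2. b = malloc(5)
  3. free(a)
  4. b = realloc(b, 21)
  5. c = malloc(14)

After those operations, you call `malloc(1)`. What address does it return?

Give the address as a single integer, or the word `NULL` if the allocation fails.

Answer: 0

Derivation:
Op 1: a = malloc(7) -> a = 0; heap: [0-6 ALLOC][7-43 FREE]
Op 2: b = malloc(5) -> b = 7; heap: [0-6 ALLOC][7-11 ALLOC][12-43 FREE]
Op 3: free(a) -> (freed a); heap: [0-6 FREE][7-11 ALLOC][12-43 FREE]
Op 4: b = realloc(b, 21) -> b = 7; heap: [0-6 FREE][7-27 ALLOC][28-43 FREE]
Op 5: c = malloc(14) -> c = 28; heap: [0-6 FREE][7-27 ALLOC][28-41 ALLOC][42-43 FREE]
malloc(1): first-fit scan over [0-6 FREE][7-27 ALLOC][28-41 ALLOC][42-43 FREE] -> 0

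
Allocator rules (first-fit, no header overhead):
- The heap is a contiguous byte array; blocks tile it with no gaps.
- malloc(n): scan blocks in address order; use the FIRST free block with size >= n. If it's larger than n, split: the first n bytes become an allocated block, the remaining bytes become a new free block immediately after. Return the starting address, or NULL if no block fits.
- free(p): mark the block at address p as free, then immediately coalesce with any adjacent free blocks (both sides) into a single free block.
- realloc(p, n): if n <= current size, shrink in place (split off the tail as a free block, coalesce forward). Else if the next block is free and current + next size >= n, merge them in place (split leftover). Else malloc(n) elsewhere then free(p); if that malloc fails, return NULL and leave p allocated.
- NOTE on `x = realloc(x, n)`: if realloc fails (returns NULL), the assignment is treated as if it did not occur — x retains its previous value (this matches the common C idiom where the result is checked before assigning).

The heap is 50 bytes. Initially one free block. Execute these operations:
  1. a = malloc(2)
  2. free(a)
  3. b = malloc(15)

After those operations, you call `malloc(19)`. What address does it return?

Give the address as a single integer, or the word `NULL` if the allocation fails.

Answer: 15

Derivation:
Op 1: a = malloc(2) -> a = 0; heap: [0-1 ALLOC][2-49 FREE]
Op 2: free(a) -> (freed a); heap: [0-49 FREE]
Op 3: b = malloc(15) -> b = 0; heap: [0-14 ALLOC][15-49 FREE]
malloc(19): first-fit scan over [0-14 ALLOC][15-49 FREE] -> 15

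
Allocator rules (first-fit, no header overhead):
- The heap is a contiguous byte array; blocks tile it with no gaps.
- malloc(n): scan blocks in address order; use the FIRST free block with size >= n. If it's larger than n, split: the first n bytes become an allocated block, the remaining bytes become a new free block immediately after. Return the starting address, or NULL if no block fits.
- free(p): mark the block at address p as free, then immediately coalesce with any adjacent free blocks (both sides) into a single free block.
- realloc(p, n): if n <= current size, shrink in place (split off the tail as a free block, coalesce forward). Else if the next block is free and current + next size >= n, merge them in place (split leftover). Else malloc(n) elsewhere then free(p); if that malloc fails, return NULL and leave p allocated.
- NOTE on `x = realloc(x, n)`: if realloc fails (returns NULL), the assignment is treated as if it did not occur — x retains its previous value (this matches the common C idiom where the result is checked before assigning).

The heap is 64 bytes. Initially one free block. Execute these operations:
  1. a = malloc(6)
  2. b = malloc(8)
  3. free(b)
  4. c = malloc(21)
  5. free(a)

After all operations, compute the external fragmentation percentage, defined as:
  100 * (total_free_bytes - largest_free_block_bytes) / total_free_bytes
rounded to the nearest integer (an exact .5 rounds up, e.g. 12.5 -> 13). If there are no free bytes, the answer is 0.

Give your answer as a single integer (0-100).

Answer: 14

Derivation:
Op 1: a = malloc(6) -> a = 0; heap: [0-5 ALLOC][6-63 FREE]
Op 2: b = malloc(8) -> b = 6; heap: [0-5 ALLOC][6-13 ALLOC][14-63 FREE]
Op 3: free(b) -> (freed b); heap: [0-5 ALLOC][6-63 FREE]
Op 4: c = malloc(21) -> c = 6; heap: [0-5 ALLOC][6-26 ALLOC][27-63 FREE]
Op 5: free(a) -> (freed a); heap: [0-5 FREE][6-26 ALLOC][27-63 FREE]
Free blocks: [6 37] total_free=43 largest=37 -> 100*(43-37)/43 = 600/43 ≈ 13.953 -> rounds to 14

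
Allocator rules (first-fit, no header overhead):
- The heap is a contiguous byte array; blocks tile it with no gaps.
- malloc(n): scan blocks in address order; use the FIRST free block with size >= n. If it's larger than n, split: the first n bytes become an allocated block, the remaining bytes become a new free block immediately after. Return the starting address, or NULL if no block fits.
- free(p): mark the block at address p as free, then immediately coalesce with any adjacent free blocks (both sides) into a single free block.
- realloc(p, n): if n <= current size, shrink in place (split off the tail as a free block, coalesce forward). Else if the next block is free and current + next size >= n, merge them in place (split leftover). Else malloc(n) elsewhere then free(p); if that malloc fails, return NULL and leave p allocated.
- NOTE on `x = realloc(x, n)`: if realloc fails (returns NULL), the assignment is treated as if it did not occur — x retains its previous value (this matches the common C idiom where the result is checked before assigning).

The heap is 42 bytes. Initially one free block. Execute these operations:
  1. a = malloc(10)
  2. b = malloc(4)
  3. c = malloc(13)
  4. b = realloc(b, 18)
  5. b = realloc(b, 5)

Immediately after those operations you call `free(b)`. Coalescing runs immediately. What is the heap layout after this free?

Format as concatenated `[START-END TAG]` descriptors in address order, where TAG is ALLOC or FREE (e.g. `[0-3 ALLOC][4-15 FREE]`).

Op 1: a = malloc(10) -> a = 0; heap: [0-9 ALLOC][10-41 FREE]
Op 2: b = malloc(4) -> b = 10; heap: [0-9 ALLOC][10-13 ALLOC][14-41 FREE]
Op 3: c = malloc(13) -> c = 14; heap: [0-9 ALLOC][10-13 ALLOC][14-26 ALLOC][27-41 FREE]
Op 4: b = realloc(b, 18) -> NULL (b unchanged); heap: [0-9 ALLOC][10-13 ALLOC][14-26 ALLOC][27-41 FREE]
Op 5: b = realloc(b, 5) -> b = 27; heap: [0-9 ALLOC][10-13 FREE][14-26 ALLOC][27-31 ALLOC][32-41 FREE]
free(b): b = 27 -> block [27-31 ALLOC]; mark free, coalesce with adjacent free neighbors -> [0-9 ALLOC][10-13 FREE][14-26 ALLOC][27-41 FREE]

Answer: [0-9 ALLOC][10-13 FREE][14-26 ALLOC][27-41 FREE]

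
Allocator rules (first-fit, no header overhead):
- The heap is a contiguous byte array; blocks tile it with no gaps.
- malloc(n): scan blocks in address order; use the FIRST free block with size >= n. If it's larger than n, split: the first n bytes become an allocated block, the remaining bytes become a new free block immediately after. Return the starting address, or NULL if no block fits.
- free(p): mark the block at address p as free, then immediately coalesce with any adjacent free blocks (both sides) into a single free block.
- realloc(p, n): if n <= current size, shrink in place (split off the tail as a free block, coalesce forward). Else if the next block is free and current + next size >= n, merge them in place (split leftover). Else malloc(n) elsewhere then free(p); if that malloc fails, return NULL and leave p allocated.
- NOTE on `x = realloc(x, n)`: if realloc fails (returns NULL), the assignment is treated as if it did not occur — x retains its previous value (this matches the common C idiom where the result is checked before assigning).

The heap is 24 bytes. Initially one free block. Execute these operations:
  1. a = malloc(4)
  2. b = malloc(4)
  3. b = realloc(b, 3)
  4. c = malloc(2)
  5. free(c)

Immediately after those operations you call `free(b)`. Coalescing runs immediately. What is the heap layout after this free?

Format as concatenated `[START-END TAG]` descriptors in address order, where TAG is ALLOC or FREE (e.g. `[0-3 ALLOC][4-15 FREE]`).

Op 1: a = malloc(4) -> a = 0; heap: [0-3 ALLOC][4-23 FREE]
Op 2: b = malloc(4) -> b = 4; heap: [0-3 ALLOC][4-7 ALLOC][8-23 FREE]
Op 3: b = realloc(b, 3) -> b = 4; heap: [0-3 ALLOC][4-6 ALLOC][7-23 FREE]
Op 4: c = malloc(2) -> c = 7; heap: [0-3 ALLOC][4-6 ALLOC][7-8 ALLOC][9-23 FREE]
Op 5: free(c) -> (freed c); heap: [0-3 ALLOC][4-6 ALLOC][7-23 FREE]
free(b): b = 4 -> block [4-6 ALLOC]; mark free, coalesce with adjacent free neighbors -> [0-3 ALLOC][4-23 FREE]

Answer: [0-3 ALLOC][4-23 FREE]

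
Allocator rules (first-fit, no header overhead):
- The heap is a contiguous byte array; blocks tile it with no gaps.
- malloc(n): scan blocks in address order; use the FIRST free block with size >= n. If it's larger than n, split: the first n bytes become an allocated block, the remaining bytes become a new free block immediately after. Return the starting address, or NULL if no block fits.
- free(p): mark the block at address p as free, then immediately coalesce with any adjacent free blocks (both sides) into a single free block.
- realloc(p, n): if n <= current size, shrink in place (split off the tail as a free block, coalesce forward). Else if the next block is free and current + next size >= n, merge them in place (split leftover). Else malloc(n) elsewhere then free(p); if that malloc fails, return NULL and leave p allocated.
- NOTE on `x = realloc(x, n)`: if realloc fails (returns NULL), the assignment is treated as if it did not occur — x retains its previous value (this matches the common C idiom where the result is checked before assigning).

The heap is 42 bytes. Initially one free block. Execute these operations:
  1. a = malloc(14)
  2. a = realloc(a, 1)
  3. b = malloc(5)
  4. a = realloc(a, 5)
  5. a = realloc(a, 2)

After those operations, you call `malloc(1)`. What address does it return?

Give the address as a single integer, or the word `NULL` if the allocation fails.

Answer: 0

Derivation:
Op 1: a = malloc(14) -> a = 0; heap: [0-13 ALLOC][14-41 FREE]
Op 2: a = realloc(a, 1) -> a = 0; heap: [0-0 ALLOC][1-41 FREE]
Op 3: b = malloc(5) -> b = 1; heap: [0-0 ALLOC][1-5 ALLOC][6-41 FREE]
Op 4: a = realloc(a, 5) -> a = 6; heap: [0-0 FREE][1-5 ALLOC][6-10 ALLOC][11-41 FREE]
Op 5: a = realloc(a, 2) -> a = 6; heap: [0-0 FREE][1-5 ALLOC][6-7 ALLOC][8-41 FREE]
malloc(1): first-fit scan over [0-0 FREE][1-5 ALLOC][6-7 ALLOC][8-41 FREE] -> 0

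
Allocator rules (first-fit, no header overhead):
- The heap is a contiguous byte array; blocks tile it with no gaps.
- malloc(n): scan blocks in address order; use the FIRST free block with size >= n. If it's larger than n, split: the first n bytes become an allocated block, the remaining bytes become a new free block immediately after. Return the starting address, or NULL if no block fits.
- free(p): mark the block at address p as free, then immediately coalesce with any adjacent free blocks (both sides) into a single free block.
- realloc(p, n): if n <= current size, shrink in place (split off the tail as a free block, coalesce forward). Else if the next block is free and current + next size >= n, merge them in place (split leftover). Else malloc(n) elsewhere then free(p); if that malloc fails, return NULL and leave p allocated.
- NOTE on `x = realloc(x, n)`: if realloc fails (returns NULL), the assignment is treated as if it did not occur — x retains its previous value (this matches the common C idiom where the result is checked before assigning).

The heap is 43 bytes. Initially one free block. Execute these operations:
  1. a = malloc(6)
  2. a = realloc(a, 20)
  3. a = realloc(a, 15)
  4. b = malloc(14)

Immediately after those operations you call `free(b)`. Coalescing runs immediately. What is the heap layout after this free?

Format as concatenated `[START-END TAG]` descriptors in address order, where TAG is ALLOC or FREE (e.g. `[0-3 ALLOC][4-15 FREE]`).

Op 1: a = malloc(6) -> a = 0; heap: [0-5 ALLOC][6-42 FREE]
Op 2: a = realloc(a, 20) -> a = 0; heap: [0-19 ALLOC][20-42 FREE]
Op 3: a = realloc(a, 15) -> a = 0; heap: [0-14 ALLOC][15-42 FREE]
Op 4: b = malloc(14) -> b = 15; heap: [0-14 ALLOC][15-28 ALLOC][29-42 FREE]
free(b): b = 15 -> block [15-28 ALLOC]; mark free, coalesce with adjacent free neighbors -> [0-14 ALLOC][15-42 FREE]

Answer: [0-14 ALLOC][15-42 FREE]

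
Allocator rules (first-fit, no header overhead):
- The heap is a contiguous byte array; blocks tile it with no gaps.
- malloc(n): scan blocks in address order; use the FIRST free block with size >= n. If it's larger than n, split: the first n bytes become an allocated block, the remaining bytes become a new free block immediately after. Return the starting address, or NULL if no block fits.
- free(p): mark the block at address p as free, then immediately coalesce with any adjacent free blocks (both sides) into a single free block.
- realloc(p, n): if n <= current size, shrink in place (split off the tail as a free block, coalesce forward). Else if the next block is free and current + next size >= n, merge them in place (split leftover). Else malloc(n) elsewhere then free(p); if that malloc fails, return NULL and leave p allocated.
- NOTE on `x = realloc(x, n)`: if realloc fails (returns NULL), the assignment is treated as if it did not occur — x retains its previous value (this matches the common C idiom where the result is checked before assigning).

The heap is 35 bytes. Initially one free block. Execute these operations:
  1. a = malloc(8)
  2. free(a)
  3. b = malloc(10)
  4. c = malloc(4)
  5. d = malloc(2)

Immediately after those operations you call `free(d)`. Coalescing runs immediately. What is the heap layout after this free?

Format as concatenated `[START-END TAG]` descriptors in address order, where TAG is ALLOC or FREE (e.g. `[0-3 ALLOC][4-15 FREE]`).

Op 1: a = malloc(8) -> a = 0; heap: [0-7 ALLOC][8-34 FREE]
Op 2: free(a) -> (freed a); heap: [0-34 FREE]
Op 3: b = malloc(10) -> b = 0; heap: [0-9 ALLOC][10-34 FREE]
Op 4: c = malloc(4) -> c = 10; heap: [0-9 ALLOC][10-13 ALLOC][14-34 FREE]
Op 5: d = malloc(2) -> d = 14; heap: [0-9 ALLOC][10-13 ALLOC][14-15 ALLOC][16-34 FREE]
free(d): d = 14 -> block [14-15 ALLOC]; mark free, coalesce with adjacent free neighbors -> [0-9 ALLOC][10-13 ALLOC][14-34 FREE]

Answer: [0-9 ALLOC][10-13 ALLOC][14-34 FREE]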